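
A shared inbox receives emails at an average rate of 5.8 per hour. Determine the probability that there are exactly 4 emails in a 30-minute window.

0.1622

Over the interval, μ = 5.8 × 0.5 = 2.9 (a 30-minute window = 0.5 hours).
P(N = 4) = e^(−μ) μ^4/4! = e^(−2.9) · 2.9^4/24 ≈ 0.1622.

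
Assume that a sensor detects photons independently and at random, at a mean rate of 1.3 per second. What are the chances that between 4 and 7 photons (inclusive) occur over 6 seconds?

0.4327

Over the interval, μ = 1.3 × 6 = 7.8 (6 seconds).
P(4 ≤ N ≤ 7) = Σ_{j=4}^{7} e^(−7.8) · 7.8^j/j! ≈ 0.4327.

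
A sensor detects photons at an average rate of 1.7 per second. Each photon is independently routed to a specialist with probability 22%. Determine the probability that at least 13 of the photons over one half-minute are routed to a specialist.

0.3356

Thinning: the photons that are routed to a specialist themselves form a Poisson process with rate 0.22 × 1.7 = 0.374 per second.
Over the interval, μ = 0.374 × 30 = 11.22 (a half-minute = 30 seconds).
P(N ≥ 13) = 1 − P(N ≤ 12) ≈ 0.3356.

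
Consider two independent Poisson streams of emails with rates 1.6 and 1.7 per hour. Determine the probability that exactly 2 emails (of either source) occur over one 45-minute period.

0.2578

Independent Poisson processes superpose: combined rate λ = 1.6 + 1.7 = 3.3 per hour.
Over the interval, μ = 3.3 × 0.75 = 2.475 (a 45-minute period = 0.75 hours).
P(N = 2) = e^(−2.475) · 2.475^2/2! ≈ 0.2578.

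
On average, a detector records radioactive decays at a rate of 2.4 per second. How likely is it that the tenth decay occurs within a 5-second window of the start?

Over the interval, μ = 2.4 × 5 = 12 (a 5-second window = 5 seconds).
The tenth arrival falls in the interval iff at least 10 events occur there: P(S_10 ≤ t) = P(N ≥ 10) = 1 − P(N ≤ 9) ≈ 0.7576.

0.7576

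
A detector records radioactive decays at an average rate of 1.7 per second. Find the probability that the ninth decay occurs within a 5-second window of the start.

Over the interval, μ = 1.7 × 5 = 8.5 (a 5-second window = 5 seconds).
The ninth arrival falls in the interval iff at least 9 events occur there: P(S_9 ≤ t) = P(N ≥ 9) = 1 − P(N ≤ 8) ≈ 0.4769.

0.4769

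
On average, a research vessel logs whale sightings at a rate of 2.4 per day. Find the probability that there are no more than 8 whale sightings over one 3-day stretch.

Over the interval, μ = 2.4 × 3 = 7.2 (a 3-day stretch = 3 days).
P(N ≤ 8) = Σ_{j=0}^{8} e^(−μ) μ^j/j! ≈ 0.7027.

0.7027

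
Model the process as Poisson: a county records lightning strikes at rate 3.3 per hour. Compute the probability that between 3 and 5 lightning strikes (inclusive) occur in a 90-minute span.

Over the interval, μ = 3.3 × 1.5 = 4.95 (a 90-minute span = 1.5 hours).
P(3 ≤ N ≤ 5) = Σ_{j=3}^{5} e^(−4.95) · 4.95^j/j! ≈ 0.4958.

0.4958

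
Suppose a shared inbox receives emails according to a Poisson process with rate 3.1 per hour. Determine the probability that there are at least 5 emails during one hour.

With mean μ = 3.1 per hour,
P(N ≥ 5) = 1 − P(N ≤ 4) = 1 − Σ_{j=0}^{4} e^(−μ) μ^j/j! ≈ 0.2018.

0.2018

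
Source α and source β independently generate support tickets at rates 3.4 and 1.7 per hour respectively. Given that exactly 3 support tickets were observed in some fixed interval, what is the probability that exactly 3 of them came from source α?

Given the total, each event is independently from source α with probability p = λ_α/(λ_α+λ_β) = 3.4/5.1 ≈ 0.6667.
So K ~ Binomial(3, 3.4/5.1): P(K = 3) = C(3,3) · (3.4/5.1)^3 · (1.7/5.1)^0 ≈ 0.2963.

0.2963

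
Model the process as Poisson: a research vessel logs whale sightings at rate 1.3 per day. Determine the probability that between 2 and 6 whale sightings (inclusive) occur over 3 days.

0.8003

Over the interval, μ = 1.3 × 3 = 3.9 (3 days).
P(2 ≤ N ≤ 6) = Σ_{j=2}^{6} e^(−3.9) · 3.9^j/j! ≈ 0.8003.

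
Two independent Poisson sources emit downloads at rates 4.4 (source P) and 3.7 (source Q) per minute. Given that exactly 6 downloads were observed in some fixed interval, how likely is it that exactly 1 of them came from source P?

0.0648

Given the total, each event is independently from source P with probability p = λ_P/(λ_P+λ_Q) = 4.4/8.1 ≈ 0.5432.
So K ~ Binomial(6, 4.4/8.1): P(K = 1) = C(6,1) · (4.4/8.1)^1 · (3.7/8.1)^5 ≈ 0.0648.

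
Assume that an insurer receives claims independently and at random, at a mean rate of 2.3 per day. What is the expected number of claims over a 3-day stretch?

6.9

E[N] = λt = 2.3 × 3 = 6.9 (a 3-day stretch = 3 days).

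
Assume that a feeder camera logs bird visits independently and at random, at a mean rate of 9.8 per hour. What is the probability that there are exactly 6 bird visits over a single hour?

0.0682

With mean μ = 9.8 per hour,
P(N = 6) = e^(−μ) μ^6/6! = e^(−9.8) · 9.8^6/720 ≈ 0.0682.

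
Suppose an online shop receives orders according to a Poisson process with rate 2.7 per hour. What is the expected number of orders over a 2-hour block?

5.4

E[N] = λt = 2.7 × 2 = 5.4 (a 2-hour block = 2 hours).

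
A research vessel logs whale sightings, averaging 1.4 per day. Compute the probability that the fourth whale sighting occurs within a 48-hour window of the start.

0.3081

Over the interval, μ = 1.4 × 2 = 2.8 (a 48-hour window = 2 days).
The fourth arrival falls in the interval iff at least 4 events occur there: P(S_4 ≤ t) = P(N ≥ 4) = 1 − P(N ≤ 3) ≈ 0.3081.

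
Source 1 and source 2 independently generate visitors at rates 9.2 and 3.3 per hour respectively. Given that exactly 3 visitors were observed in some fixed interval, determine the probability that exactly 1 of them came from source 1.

Given the total, each event is independently from source 1 with probability p = λ_1/(λ_1+λ_2) = 9.2/12.5 = 0.7360.
So K ~ Binomial(3, 9.2/12.5): P(K = 1) = C(3,1) · (9.2/12.5)^1 · (3.3/12.5)^2 ≈ 0.1539.

0.1539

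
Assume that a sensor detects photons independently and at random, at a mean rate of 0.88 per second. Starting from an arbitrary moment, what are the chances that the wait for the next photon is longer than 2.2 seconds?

The wait for the next event is exponential with rate λ = 0.88 per second.
P(T > 2.2) = e^(−λt) = e^(−0.88 × 2.2) = e^(−1.936) ≈ 0.1443.

0.1443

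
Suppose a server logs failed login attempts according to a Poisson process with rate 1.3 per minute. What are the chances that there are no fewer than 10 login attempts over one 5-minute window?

Over the interval, μ = 1.3 × 5 = 6.5 (a 5-minute window = 5 minutes).
P(N ≥ 10) = 1 − P(N ≤ 9) = 1 − Σ_{j=0}^{9} e^(−μ) μ^j/j! ≈ 0.1226.

0.1226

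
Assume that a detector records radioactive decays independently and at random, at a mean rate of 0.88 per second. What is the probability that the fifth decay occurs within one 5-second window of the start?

0.4488

Over the interval, μ = 0.88 × 5 = 4.4 (a 5-second window = 5 seconds).
The fifth arrival falls in the interval iff at least 5 events occur there: P(S_5 ≤ t) = P(N ≥ 5) = 1 − P(N ≤ 4) ≈ 0.4488.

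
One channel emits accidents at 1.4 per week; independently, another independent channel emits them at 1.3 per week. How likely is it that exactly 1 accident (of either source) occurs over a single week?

Independent Poisson processes superpose: combined rate λ = 1.4 + 1.3 = 2.7 per week.
So μ = 2.7.
P(N = 1) = e^(−2.7) · 2.7^1/1! ≈ 0.1815.

0.1815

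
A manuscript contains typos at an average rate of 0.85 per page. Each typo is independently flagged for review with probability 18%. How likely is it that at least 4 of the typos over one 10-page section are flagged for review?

0.0695

Thinning: the typos that are flagged for review themselves form a Poisson process with rate 0.18 × 0.85 = 0.153 per page.
Over the interval, μ = 0.153 × 10 = 1.53 (a 10-page section = 10 pages).
P(N ≥ 4) = 1 − P(N ≤ 3) ≈ 0.0695.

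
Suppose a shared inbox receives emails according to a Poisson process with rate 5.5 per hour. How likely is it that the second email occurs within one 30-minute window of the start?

Over the interval, μ = 5.5 × 0.5 = 2.75 (a 30-minute window = 0.5 hours).
The second arrival falls in the interval iff at least 2 events occur there: P(S_2 ≤ t) = P(N ≥ 2) = 1 − P(N ≤ 1) ≈ 0.7603.

0.7603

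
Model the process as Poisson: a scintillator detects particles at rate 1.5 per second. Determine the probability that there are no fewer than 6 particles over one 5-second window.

0.7586

Over the interval, μ = 1.5 × 5 = 7.5 (a 5-second window = 5 seconds).
P(N ≥ 6) = 1 − P(N ≤ 5) = 1 − Σ_{j=0}^{5} e^(−μ) μ^j/j! ≈ 0.7586.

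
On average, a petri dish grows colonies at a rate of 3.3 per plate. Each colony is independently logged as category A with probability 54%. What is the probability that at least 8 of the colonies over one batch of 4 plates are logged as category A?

Thinning: the colonies that are logged as category A themselves form a Poisson process with rate 0.54 × 3.3 = 1.782 per plate.
Over the interval, μ = 1.782 × 4 = 7.128 (a batch of 4 plates = 4 plates).
P(N ≥ 8) = 1 − P(N ≤ 7) ≈ 0.4204.

0.4204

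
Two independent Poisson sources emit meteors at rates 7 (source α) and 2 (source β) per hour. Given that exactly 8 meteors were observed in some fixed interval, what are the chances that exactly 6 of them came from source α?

0.3061

Given the total, each event is independently from source α with probability p = λ_α/(λ_α+λ_β) = 7/9 ≈ 0.7778.
So K ~ Binomial(8, 7/9): P(K = 6) = C(8,6) · (7/9)^6 · (2/9)^2 ≈ 0.3061.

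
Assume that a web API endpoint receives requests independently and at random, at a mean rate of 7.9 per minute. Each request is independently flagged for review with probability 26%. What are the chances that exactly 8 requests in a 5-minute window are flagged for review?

Thinning: the requests that are flagged for review themselves form a Poisson process with rate 0.26 × 7.9 = 2.054 per minute.
Over the interval, μ = 2.054 × 5 = 10.27 (a 5-minute window = 5 minutes).
P(N = 8) = e^(−10.27) · 10.27^8/8! ≈ 0.1064.

0.1064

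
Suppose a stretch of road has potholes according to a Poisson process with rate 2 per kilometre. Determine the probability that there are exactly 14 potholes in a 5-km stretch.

Over the interval, μ = 2 × 5 = 10 (a 5-km stretch = 5 kilometres).
P(N = 14) = e^(−μ) μ^14/14! = e^(−10) · 10^14/87178291200 ≈ 0.0521.

0.0521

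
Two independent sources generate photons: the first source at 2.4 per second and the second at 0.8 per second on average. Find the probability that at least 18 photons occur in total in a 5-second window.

Independent Poisson processes superpose: combined rate λ = 2.4 + 0.8 = 3.2 per second.
Over the interval, μ = 3.2 × 5 = 16 (a 5-second window = 5 seconds).
P(N ≥ 18) = 1 − P(N ≤ 17) ≈ 0.3407.

0.3407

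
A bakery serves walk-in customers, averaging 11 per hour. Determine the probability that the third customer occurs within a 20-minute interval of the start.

Over the interval, μ = 11 × 1/3 ≈ 3.66667 (a 20-minute interval = 1/3 hours).
The third arrival falls in the interval iff at least 3 events occur there: P(S_3 ≤ t) = P(N ≥ 3) = 1 − P(N ≤ 2) ≈ 0.7089.

0.7089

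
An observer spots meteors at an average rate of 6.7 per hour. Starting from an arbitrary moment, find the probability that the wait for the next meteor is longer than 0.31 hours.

0.1253

The wait for the next event is exponential with rate λ = 6.7 per hour.
P(T > 0.31) = e^(−λt) = e^(−6.7 × 0.31) = e^(−2.077) ≈ 0.1253.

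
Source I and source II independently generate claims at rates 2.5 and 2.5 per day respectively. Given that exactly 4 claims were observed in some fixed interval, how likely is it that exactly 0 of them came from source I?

0.0625

Given the total, each event is independently from source I with probability p = λ_I/(λ_I+λ_II) = 2.5/5 = 0.5000.
So K ~ Binomial(4, 2.5/5): P(K = 0) = C(4,0) · (2.5/5)^0 · (2.5/5)^4 ≈ 0.0625.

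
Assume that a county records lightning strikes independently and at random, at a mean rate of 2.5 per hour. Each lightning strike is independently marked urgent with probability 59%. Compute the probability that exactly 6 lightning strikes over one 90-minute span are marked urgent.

0.0178

Thinning: the lightning strikes that are marked urgent themselves form a Poisson process with rate 0.59 × 2.5 = 1.475 per hour.
Over the interval, μ = 1.475 × 1.5 = 2.2125 (a 90-minute span = 1.5 hours).
P(N = 6) = e^(−2.2125) · 2.2125^6/6! ≈ 0.0178.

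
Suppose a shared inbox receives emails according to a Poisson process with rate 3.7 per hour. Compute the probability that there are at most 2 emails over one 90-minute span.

Over the interval, μ = 3.7 × 1.5 = 5.55 (a 90-minute span = 1.5 hours).
P(N ≤ 2) = Σ_{j=0}^{2} e^(−μ) μ^j/j! ≈ 0.0853.

0.0853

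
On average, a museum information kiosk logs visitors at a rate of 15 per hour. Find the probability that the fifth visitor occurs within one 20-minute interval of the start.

0.5595

Over the interval, μ = 15 × 1/3 = 5 (a 20-minute interval = 1/3 hours).
The fifth arrival falls in the interval iff at least 5 events occur there: P(S_5 ≤ t) = P(N ≥ 5) = 1 − P(N ≤ 4) ≈ 0.5595.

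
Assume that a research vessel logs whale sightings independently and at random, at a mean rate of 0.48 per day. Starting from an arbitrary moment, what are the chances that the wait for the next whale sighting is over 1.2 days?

0.5621

The wait for the next event is exponential with rate λ = 0.48 per day.
P(T > 1.2) = e^(−λt) = e^(−0.48 × 1.2) = e^(−0.576) ≈ 0.5621.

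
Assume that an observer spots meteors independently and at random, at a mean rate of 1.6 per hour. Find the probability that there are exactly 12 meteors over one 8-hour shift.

0.1115

Over the interval, μ = 1.6 × 8 = 12.8 (an 8-hour shift = 8 hours).
P(N = 12) = e^(−μ) μ^12/12! = e^(−12.8) · 12.8^12/479001600 ≈ 0.1115.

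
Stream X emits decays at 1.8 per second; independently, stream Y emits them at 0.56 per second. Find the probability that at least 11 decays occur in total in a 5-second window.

0.6315

Independent Poisson processes superpose: combined rate λ = 1.8 + 0.56 = 2.36 per second.
Over the interval, μ = 2.36 × 5 = 11.8 (a 5-second window = 5 seconds).
P(N ≥ 11) = 1 − P(N ≤ 10) ≈ 0.6315.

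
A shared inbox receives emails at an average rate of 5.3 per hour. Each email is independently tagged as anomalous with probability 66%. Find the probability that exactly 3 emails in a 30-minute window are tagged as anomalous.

0.1551

Thinning: the emails that are tagged as anomalous themselves form a Poisson process with rate 0.66 × 5.3 = 3.498 per hour.
Over the interval, μ = 3.498 × 0.5 = 1.749 (a 30-minute window = 0.5 hours).
P(N = 3) = e^(−1.749) · 1.749^3/3! ≈ 0.1551.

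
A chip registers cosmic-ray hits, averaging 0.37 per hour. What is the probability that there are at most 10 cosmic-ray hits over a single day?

Over the interval, μ = 0.37 × 24 = 8.88 (a day = 24 hours).
P(N ≤ 10) = Σ_{j=0}^{10} e^(−μ) μ^j/j! ≈ 0.7201.

0.7201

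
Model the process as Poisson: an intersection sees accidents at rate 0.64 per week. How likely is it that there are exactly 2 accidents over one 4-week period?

0.2533

Over the interval, μ = 0.64 × 4 = 2.56 (a 4-week period = 4 weeks).
P(N = 2) = e^(−μ) μ^2/2! = e^(−2.56) · 2.56^2/2 ≈ 0.2533.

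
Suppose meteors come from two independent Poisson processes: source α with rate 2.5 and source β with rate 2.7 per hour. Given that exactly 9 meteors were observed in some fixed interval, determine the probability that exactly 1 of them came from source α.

0.0229

Given the total, each event is independently from source α with probability p = λ_α/(λ_α+λ_β) = 2.5/5.2 ≈ 0.4808.
So K ~ Binomial(9, 2.5/5.2): P(K = 1) = C(9,1) · (2.5/5.2)^1 · (2.7/5.2)^8 ≈ 0.0229.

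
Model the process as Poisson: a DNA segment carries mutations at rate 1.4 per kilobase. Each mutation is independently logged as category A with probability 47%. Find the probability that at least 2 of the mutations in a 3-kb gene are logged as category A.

0.5869

Thinning: the mutations that are logged as category A themselves form a Poisson process with rate 0.47 × 1.4 = 0.658 per kilobase.
Over the interval, μ = 0.658 × 3 = 1.974 (a 3-kb gene = 3 kilobases).
P(N ≥ 2) = 1 − P(N ≤ 1) ≈ 0.5869.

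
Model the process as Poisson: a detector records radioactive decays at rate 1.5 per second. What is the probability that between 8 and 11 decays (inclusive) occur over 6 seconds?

0.4791

Over the interval, μ = 1.5 × 6 = 9 (6 seconds).
P(8 ≤ N ≤ 11) = Σ_{j=8}^{11} e^(−9) · 9^j/j! ≈ 0.4791.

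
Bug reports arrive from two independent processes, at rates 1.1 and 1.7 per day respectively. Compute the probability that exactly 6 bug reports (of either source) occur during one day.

0.0407

Independent Poisson processes superpose: combined rate λ = 1.1 + 1.7 = 2.8 per day.
So μ = 2.8.
P(N = 6) = e^(−2.8) · 2.8^6/6! ≈ 0.0407.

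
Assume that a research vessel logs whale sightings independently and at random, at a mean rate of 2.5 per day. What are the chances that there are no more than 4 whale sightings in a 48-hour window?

0.4405

Over the interval, μ = 2.5 × 2 = 5 (a 48-hour window = 2 days).
P(N ≤ 4) = Σ_{j=0}^{4} e^(−μ) μ^j/j! ≈ 0.4405.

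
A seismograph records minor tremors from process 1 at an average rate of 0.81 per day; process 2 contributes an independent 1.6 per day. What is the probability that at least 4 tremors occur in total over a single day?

0.2234

Independent Poisson processes superpose: combined rate λ = 0.81 + 1.6 = 2.41 per day.
So μ = 2.41.
P(N ≥ 4) = 1 − P(N ≤ 3) ≈ 0.2234.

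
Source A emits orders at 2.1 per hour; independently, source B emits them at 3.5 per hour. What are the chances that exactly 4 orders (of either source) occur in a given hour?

0.1515

Independent Poisson processes superpose: combined rate λ = 2.1 + 3.5 = 5.6 per hour.
So μ = 5.6.
P(N = 4) = e^(−5.6) · 5.6^4/4! ≈ 0.1515.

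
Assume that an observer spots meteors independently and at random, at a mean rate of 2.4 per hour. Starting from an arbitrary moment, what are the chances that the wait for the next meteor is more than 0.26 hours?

0.5358

The wait for the next event is exponential with rate λ = 2.4 per hour.
P(T > 0.26) = e^(−λt) = e^(−2.4 × 0.26) = e^(−0.624) ≈ 0.5358.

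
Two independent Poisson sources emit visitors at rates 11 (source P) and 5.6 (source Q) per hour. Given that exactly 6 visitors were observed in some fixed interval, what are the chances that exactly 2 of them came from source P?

0.0853

Given the total, each event is independently from source P with probability p = λ_P/(λ_P+λ_Q) = 11/16.6 ≈ 0.6627.
So K ~ Binomial(6, 11/16.6): P(K = 2) = C(6,2) · (11/16.6)^2 · (5.6/16.6)^4 ≈ 0.0853.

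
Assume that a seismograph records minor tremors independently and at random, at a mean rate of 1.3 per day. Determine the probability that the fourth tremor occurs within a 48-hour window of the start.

Over the interval, μ = 1.3 × 2 = 2.6 (a 48-hour window = 2 days).
The fourth arrival falls in the interval iff at least 4 events occur there: P(S_4 ≤ t) = P(N ≥ 4) = 1 − P(N ≤ 3) ≈ 0.2640.

0.2640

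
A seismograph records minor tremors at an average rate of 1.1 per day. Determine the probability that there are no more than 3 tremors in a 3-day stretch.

Over the interval, μ = 1.1 × 3 = 3.3 (a 3-day stretch = 3 days).
P(N ≤ 3) = Σ_{j=0}^{3} e^(−μ) μ^j/j! ≈ 0.5803.

0.5803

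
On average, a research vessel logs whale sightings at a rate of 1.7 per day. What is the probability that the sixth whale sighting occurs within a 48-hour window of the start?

Over the interval, μ = 1.7 × 2 = 3.4 (a 48-hour window = 2 days).
The sixth arrival falls in the interval iff at least 6 events occur there: P(S_6 ≤ t) = P(N ≥ 6) = 1 − P(N ≤ 5) ≈ 0.1295.

0.1295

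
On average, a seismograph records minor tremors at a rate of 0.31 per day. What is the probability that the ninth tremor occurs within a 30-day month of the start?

0.5832

Over the interval, μ = 0.31 × 30 = 9.3 (a 30-day month = 30 days).
The ninth arrival falls in the interval iff at least 9 events occur there: P(S_9 ≤ t) = P(N ≥ 9) = 1 − P(N ≤ 8) ≈ 0.5832.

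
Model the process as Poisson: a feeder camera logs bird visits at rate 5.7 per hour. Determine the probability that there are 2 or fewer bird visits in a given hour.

With mean μ = 5.7 per hour,
P(N ≤ 2) = Σ_{j=0}^{2} e^(−μ) μ^j/j! ≈ 0.0768.

0.0768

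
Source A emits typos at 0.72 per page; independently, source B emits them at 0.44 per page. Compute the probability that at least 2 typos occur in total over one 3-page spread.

0.8620

Independent Poisson processes superpose: combined rate λ = 0.72 + 0.44 = 1.16 per page.
Over the interval, μ = 1.16 × 3 = 3.48 (a 3-page spread = 3 pages).
P(N ≥ 2) = 1 − P(N ≤ 1) ≈ 0.8620.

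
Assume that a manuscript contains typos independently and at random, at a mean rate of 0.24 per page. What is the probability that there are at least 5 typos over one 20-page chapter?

Over the interval, μ = 0.24 × 20 = 4.8 (a 20-page chapter = 20 pages).
P(N ≥ 5) = 1 − P(N ≤ 4) = 1 − Σ_{j=0}^{4} e^(−μ) μ^j/j! ≈ 0.5237.

0.5237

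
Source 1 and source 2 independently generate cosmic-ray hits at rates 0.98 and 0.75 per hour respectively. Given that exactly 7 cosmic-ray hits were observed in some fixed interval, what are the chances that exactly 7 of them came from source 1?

0.0187

Given the total, each event is independently from source 1 with probability p = λ_1/(λ_1+λ_2) = 0.98/1.73 ≈ 0.5665.
So K ~ Binomial(7, 0.98/1.73): P(K = 7) = C(7,7) · (0.98/1.73)^7 · (0.75/1.73)^0 ≈ 0.0187.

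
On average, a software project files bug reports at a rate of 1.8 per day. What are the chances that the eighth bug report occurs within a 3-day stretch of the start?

Over the interval, μ = 1.8 × 3 = 5.4 (a 3-day stretch = 3 days).
The eighth arrival falls in the interval iff at least 8 events occur there: P(S_8 ≤ t) = P(N ≥ 8) = 1 − P(N ≤ 7) ≈ 0.1783.

0.1783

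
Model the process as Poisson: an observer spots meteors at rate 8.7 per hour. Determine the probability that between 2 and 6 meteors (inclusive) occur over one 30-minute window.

0.7807

Over the interval, μ = 8.7 × 0.5 = 4.35 (a 30-minute window = 0.5 hours).
P(2 ≤ N ≤ 6) = Σ_{j=2}^{6} e^(−4.35) · 4.35^j/j! ≈ 0.7807.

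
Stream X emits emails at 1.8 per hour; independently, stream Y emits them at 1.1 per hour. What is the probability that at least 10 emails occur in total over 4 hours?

Independent Poisson processes superpose: combined rate λ = 1.8 + 1.1 = 2.9 per hour.
Over the interval, μ = 2.9 × 4 = 11.6 (4 hours).
P(N ≥ 10) = 1 − P(N ≤ 9) ≈ 0.7209.

0.7209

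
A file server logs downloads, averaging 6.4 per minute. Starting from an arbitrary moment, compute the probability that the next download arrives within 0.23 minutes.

0.7705

Inter-arrival times are exponential with rate λ = 6.4 per minute.
P(T ≤ 0.23) = 1 − e^(−λt) = 1 − e^(−6.4 × 0.23) = 1 − e^(−1.472) ≈ 0.7705.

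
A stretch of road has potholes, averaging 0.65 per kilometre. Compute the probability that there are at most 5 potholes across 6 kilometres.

0.8006

Over the interval, μ = 0.65 × 6 = 3.9 (6 kilometres).
P(N ≤ 5) = Σ_{j=0}^{5} e^(−μ) μ^j/j! ≈ 0.8006.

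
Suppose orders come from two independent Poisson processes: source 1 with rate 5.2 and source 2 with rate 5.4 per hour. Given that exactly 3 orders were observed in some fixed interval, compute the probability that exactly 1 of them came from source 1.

0.3819

Given the total, each event is independently from source 1 with probability p = λ_1/(λ_1+λ_2) = 5.2/10.6 ≈ 0.4906.
So K ~ Binomial(3, 5.2/10.6): P(K = 1) = C(3,1) · (5.2/10.6)^1 · (5.4/10.6)^2 ≈ 0.3819.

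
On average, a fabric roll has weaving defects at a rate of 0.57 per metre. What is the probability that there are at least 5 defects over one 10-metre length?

Over the interval, μ = 0.57 × 10 = 5.7 (a 10-metre length = 10 metres).
P(N ≥ 5) = 1 − P(N ≤ 4) = 1 − Σ_{j=0}^{4} e^(−μ) μ^j/j! ≈ 0.6728.

0.6728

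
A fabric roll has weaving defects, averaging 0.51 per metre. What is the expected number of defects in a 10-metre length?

5.1

E[N] = λt = 0.51 × 10 = 5.1 (a 10-metre length = 10 metres).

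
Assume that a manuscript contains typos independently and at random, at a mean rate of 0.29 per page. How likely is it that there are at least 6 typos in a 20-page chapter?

Over the interval, μ = 0.29 × 20 = 5.8 (a 20-page chapter = 20 pages).
P(N ≥ 6) = 1 − P(N ≤ 5) = 1 − Σ_{j=0}^{5} e^(−μ) μ^j/j! ≈ 0.5217.

0.5217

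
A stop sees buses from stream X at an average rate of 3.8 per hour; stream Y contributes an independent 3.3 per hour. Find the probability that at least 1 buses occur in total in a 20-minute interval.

Independent Poisson processes superpose: combined rate λ = 3.8 + 3.3 = 7.1 per hour.
Over the interval, μ = 7.1 × 1/3 ≈ 2.36667 (a 20-minute interval = 1/3 hours).
P(N ≥ 1) = 1 − P(N ≤ 0) ≈ 0.9062.

0.9062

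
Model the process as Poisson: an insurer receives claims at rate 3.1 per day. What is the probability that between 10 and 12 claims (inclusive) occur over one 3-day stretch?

Over the interval, μ = 3.1 × 3 = 9.3 (a 3-day stretch = 3 days).
P(10 ≤ N ≤ 12) = Σ_{j=10}^{12} e^(−9.3) · 9.3^j/j! ≈ 0.3049.

0.3049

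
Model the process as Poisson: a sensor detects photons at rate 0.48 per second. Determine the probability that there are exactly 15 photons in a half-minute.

0.1012

Over the interval, μ = 0.48 × 30 = 14.4 (a half-minute = 30 seconds).
P(N = 15) = e^(−μ) μ^15/15! = e^(−14.4) · 14.4^15/1307674368000 ≈ 0.1012.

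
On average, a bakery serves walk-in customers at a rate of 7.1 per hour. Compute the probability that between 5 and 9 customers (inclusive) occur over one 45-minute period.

0.5694

Over the interval, μ = 7.1 × 0.75 = 5.325 (a 45-minute period = 0.75 hours).
P(5 ≤ N ≤ 9) = Σ_{j=5}^{9} e^(−5.325) · 5.325^j/j! ≈ 0.5694.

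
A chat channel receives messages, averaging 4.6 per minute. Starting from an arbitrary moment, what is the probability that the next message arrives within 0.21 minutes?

0.6194

Inter-arrival times are exponential with rate λ = 4.6 per minute.
P(T ≤ 0.21) = 1 − e^(−λt) = 1 − e^(−4.6 × 0.21) = 1 − e^(−0.966) ≈ 0.6194.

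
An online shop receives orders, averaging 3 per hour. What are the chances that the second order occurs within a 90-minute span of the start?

0.9389

Over the interval, μ = 3 × 1.5 = 4.5 (a 90-minute span = 1.5 hours).
The second arrival falls in the interval iff at least 2 events occur there: P(S_2 ≤ t) = P(N ≥ 2) = 1 − P(N ≤ 1) ≈ 0.9389.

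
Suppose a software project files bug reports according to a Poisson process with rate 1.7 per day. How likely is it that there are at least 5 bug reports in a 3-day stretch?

0.5769

Over the interval, μ = 1.7 × 3 = 5.1 (a 3-day stretch = 3 days).
P(N ≥ 5) = 1 − P(N ≤ 4) = 1 − Σ_{j=0}^{4} e^(−μ) μ^j/j! ≈ 0.5769.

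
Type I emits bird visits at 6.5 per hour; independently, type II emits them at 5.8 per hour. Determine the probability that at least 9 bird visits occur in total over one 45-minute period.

Independent Poisson processes superpose: combined rate λ = 6.5 + 5.8 = 12.3 per hour.
Over the interval, μ = 12.3 × 0.75 = 9.225 (a 45-minute period = 0.75 hours).
P(N ≥ 9) = 1 − P(N ≤ 8) ≈ 0.5736.

0.5736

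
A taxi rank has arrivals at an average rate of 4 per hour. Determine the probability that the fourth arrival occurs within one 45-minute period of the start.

Over the interval, μ = 4 × 0.75 = 3 (a 45-minute period = 0.75 hours).
The fourth arrival falls in the interval iff at least 4 events occur there: P(S_4 ≤ t) = P(N ≥ 4) = 1 − P(N ≤ 3) ≈ 0.3528.

0.3528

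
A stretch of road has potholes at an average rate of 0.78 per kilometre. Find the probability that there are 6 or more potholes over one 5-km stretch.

Over the interval, μ = 0.78 × 5 = 3.9 (a 5-km stretch = 5 kilometres).
P(N ≥ 6) = 1 − P(N ≤ 5) = 1 − Σ_{j=0}^{5} e^(−μ) μ^j/j! ≈ 0.1994.

0.1994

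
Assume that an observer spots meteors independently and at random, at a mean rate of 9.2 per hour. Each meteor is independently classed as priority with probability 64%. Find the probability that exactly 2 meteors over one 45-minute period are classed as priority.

Thinning: the meteors that are classed as priority themselves form a Poisson process with rate 0.64 × 9.2 = 5.888 per hour.
Over the interval, μ = 5.888 × 0.75 = 4.416 (a 45-minute period = 0.75 hours).
P(N = 2) = e^(−4.416) · 4.416^2/2! ≈ 0.1178.

0.1178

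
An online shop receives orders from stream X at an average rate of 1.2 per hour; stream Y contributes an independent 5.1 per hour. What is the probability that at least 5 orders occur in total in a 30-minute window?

0.2105

Independent Poisson processes superpose: combined rate λ = 1.2 + 5.1 = 6.3 per hour.
Over the interval, μ = 6.3 × 0.5 = 3.15 (a 30-minute window = 0.5 hours).
P(N ≥ 5) = 1 − P(N ≤ 4) ≈ 0.2105.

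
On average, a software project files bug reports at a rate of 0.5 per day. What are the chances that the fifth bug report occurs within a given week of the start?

0.2746

Over the interval, μ = 0.5 × 7 = 3.5 (a week = 7 days).
The fifth arrival falls in the interval iff at least 5 events occur there: P(S_5 ≤ t) = P(N ≥ 5) = 1 − P(N ≤ 4) ≈ 0.2746.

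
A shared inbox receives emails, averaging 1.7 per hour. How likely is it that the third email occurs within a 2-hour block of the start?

Over the interval, μ = 1.7 × 2 = 3.4 (a 2-hour block = 2 hours).
The third arrival falls in the interval iff at least 3 events occur there: P(S_3 ≤ t) = P(N ≥ 3) = 1 − P(N ≤ 2) ≈ 0.6603.

0.6603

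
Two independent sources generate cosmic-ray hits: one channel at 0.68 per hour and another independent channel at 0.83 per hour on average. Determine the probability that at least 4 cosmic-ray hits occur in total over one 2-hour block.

0.3572

Independent Poisson processes superpose: combined rate λ = 0.68 + 0.83 = 1.51 per hour.
Over the interval, μ = 1.51 × 2 = 3.02 (a 2-hour block = 2 hours).
P(N ≥ 4) = 1 − P(N ≤ 3) ≈ 0.3572.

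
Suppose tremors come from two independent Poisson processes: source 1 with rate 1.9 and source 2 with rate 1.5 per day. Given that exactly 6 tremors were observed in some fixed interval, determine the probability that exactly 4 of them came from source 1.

0.2847

Given the total, each event is independently from source 1 with probability p = λ_1/(λ_1+λ_2) = 1.9/3.4 ≈ 0.5588.
So K ~ Binomial(6, 1.9/3.4): P(K = 4) = C(6,4) · (1.9/3.4)^4 · (1.5/3.4)^2 ≈ 0.2847.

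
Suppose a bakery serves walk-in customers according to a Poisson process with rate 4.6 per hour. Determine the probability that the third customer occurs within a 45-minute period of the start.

0.6698

Over the interval, μ = 4.6 × 0.75 = 3.45 (a 45-minute period = 0.75 hours).
The third arrival falls in the interval iff at least 3 events occur there: P(S_3 ≤ t) = P(N ≥ 3) = 1 − P(N ≤ 2) ≈ 0.6698.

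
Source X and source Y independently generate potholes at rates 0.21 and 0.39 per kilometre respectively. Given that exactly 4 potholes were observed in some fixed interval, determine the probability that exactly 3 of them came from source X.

Given the total, each event is independently from source X with probability p = λ_X/(λ_X+λ_Y) = 0.21/0.6 = 0.3500.
So K ~ Binomial(4, 0.21/0.6): P(K = 3) = C(4,3) · (0.21/0.6)^3 · (0.39/0.6)^1 ≈ 0.1115.

0.1115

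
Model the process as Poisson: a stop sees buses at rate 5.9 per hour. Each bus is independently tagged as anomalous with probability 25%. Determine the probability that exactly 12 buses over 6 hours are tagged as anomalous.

Thinning: the buses that are tagged as anomalous themselves form a Poisson process with rate 0.25 × 5.9 = 1.475 per hour.
Over the interval, μ = 1.475 × 6 = 8.85 (6 hours).
P(N = 12) = e^(−8.85) · 8.85^12/12! ≈ 0.0691.

0.0691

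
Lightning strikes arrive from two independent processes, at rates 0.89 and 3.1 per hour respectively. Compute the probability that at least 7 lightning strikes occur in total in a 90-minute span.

0.3913

Independent Poisson processes superpose: combined rate λ = 0.89 + 3.1 = 3.99 per hour.
Over the interval, μ = 3.99 × 1.5 = 5.985 (a 90-minute span = 1.5 hours).
P(N ≥ 7) = 1 − P(N ≤ 6) ≈ 0.3913.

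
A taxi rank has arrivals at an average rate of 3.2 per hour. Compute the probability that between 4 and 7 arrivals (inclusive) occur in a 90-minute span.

0.5924

Over the interval, μ = 3.2 × 1.5 = 4.8 (a 90-minute span = 1.5 hours).
P(4 ≤ N ≤ 7) = Σ_{j=4}^{7} e^(−4.8) · 4.8^j/j! ≈ 0.5924.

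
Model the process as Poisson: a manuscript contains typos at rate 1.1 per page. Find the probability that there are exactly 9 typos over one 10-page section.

0.1085

Over the interval, μ = 1.1 × 10 = 11 (a 10-page section = 10 pages).
P(N = 9) = e^(−μ) μ^9/9! = e^(−11) · 11^9/362880 ≈ 0.1085.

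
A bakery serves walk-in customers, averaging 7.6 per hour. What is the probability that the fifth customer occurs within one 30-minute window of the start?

0.3322

Over the interval, μ = 7.6 × 0.5 = 3.8 (a 30-minute window = 0.5 hours).
The fifth arrival falls in the interval iff at least 5 events occur there: P(S_5 ≤ t) = P(N ≥ 5) = 1 − P(N ≤ 4) ≈ 0.3322.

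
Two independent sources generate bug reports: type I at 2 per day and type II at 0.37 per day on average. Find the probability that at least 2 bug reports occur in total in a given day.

0.6850

Independent Poisson processes superpose: combined rate λ = 2 + 0.37 = 2.37 per day.
So μ = 2.37.
P(N ≥ 2) = 1 − P(N ≤ 1) ≈ 0.6850.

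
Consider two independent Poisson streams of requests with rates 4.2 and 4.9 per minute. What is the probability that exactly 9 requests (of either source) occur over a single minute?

0.1317

Independent Poisson processes superpose: combined rate λ = 4.2 + 4.9 = 9.1 per minute.
So μ = 9.1.
P(N = 9) = e^(−9.1) · 9.1^9/9! ≈ 0.1317.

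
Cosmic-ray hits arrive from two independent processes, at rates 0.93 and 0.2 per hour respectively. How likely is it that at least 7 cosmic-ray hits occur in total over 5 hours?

Independent Poisson processes superpose: combined rate λ = 0.93 + 0.2 = 1.13 per hour.
Over the interval, μ = 1.13 × 5 = 5.65 (5 hours).
P(N ≥ 7) = 1 − P(N ≤ 6) ≈ 0.3377.

0.3377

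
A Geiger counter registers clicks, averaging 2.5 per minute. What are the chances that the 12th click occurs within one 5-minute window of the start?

0.5942

Over the interval, μ = 2.5 × 5 = 12.5 (a 5-minute window = 5 minutes).
The 12th arrival falls in the interval iff at least 12 events occur there: P(S_12 ≤ t) = P(N ≥ 12) = 1 − P(N ≤ 11) ≈ 0.5942.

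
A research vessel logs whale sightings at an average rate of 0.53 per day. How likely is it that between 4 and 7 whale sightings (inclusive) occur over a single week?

0.4722

Over the interval, μ = 0.53 × 7 = 3.71 (a week = 7 days).
P(4 ≤ N ≤ 7) = Σ_{j=4}^{7} e^(−3.71) · 3.71^j/j! ≈ 0.4722.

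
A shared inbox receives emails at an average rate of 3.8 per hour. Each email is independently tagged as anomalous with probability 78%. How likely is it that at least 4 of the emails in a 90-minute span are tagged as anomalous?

Thinning: the emails that are tagged as anomalous themselves form a Poisson process with rate 0.78 × 3.8 = 2.964 per hour.
Over the interval, μ = 2.964 × 1.5 = 4.446 (a 90-minute span = 1.5 hours).
P(N ≥ 4) = 1 − P(N ≤ 3) ≈ 0.6485.

0.6485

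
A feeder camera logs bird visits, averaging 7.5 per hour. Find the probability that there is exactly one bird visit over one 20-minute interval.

0.2052

Over the interval, μ = 7.5 × 1/3 = 2.5 (a 20-minute interval = 1/3 hours).
P(N = 1) = e^(−μ) μ^1/1! = e^(−2.5) · 2.5^1/1 ≈ 0.2052.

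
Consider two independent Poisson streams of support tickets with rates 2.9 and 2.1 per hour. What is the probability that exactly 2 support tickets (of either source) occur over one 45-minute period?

0.1654

Independent Poisson processes superpose: combined rate λ = 2.9 + 2.1 = 5 per hour.
Over the interval, μ = 5 × 0.75 = 3.75 (a 45-minute period = 0.75 hours).
P(N = 2) = e^(−3.75) · 3.75^2/2! ≈ 0.1654.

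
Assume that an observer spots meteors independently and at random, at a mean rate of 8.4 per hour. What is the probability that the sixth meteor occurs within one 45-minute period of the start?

0.6012

Over the interval, μ = 8.4 × 0.75 = 6.3 (a 45-minute period = 0.75 hours).
The sixth arrival falls in the interval iff at least 6 events occur there: P(S_6 ≤ t) = P(N ≥ 6) = 1 − P(N ≤ 5) ≈ 0.6012.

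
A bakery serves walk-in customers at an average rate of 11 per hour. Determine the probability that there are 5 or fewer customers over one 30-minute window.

Over the interval, μ = 11 × 0.5 = 5.5 (a 30-minute window = 0.5 hours).
P(N ≤ 5) = Σ_{j=0}^{5} e^(−μ) μ^j/j! ≈ 0.5289.

0.5289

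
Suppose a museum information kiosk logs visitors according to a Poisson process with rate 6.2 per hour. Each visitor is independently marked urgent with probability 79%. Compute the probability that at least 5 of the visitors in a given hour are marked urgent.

0.5414

Thinning: the visitors that are marked urgent themselves form a Poisson process with rate 0.79 × 6.2 = 4.898 per hour.
So μ = 4.898.
P(N ≥ 5) = 1 − P(N ≤ 4) ≈ 0.5414.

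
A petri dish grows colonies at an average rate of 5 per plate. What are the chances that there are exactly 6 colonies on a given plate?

0.1462

With mean μ = 5 per plate,
P(N = 6) = e^(−μ) μ^6/6! = e^(−5) · 5^6/720 ≈ 0.1462.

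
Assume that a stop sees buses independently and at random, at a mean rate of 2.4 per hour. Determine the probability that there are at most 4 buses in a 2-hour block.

Over the interval, μ = 2.4 × 2 = 4.8 (a 2-hour block = 2 hours).
P(N ≤ 4) = Σ_{j=0}^{4} e^(−μ) μ^j/j! ≈ 0.4763.

0.4763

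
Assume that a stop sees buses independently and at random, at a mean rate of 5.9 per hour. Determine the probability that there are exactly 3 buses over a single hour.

0.0938

With mean μ = 5.9 per hour,
P(N = 3) = e^(−μ) μ^3/3! = e^(−5.9) · 5.9^3/6 ≈ 0.0938.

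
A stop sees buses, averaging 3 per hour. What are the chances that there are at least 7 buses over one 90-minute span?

0.1689

Over the interval, μ = 3 × 1.5 = 4.5 (a 90-minute span = 1.5 hours).
P(N ≥ 7) = 1 − P(N ≤ 6) = 1 − Σ_{j=0}^{6} e^(−μ) μ^j/j! ≈ 0.1689.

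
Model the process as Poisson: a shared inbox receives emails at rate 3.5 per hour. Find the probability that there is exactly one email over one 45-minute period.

Over the interval, μ = 3.5 × 0.75 = 2.625 (a 45-minute period = 0.75 hours).
P(N = 1) = e^(−μ) μ^1/1! = e^(−2.625) · 2.625^1/1 ≈ 0.1902.

0.1902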